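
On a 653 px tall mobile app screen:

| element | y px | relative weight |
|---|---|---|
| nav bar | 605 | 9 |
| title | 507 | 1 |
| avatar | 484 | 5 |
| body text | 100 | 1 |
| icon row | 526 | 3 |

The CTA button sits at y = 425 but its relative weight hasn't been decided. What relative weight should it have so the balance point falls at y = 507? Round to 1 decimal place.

Existing Σw = 19 (9 + 1 + 5 + 1 + 3); existing moment 9·605 + 1·507 + 5·484 + 1·100 + 3·526 = 10050.
Balance at y = 507 requires (10050 + w·425) / (19 + w) = 507.
Rearranging, w·(425 − 507) = 507·19 − 10050 = -417, so w ≈ -417/-82 = 5.09.

w ≈ 5.1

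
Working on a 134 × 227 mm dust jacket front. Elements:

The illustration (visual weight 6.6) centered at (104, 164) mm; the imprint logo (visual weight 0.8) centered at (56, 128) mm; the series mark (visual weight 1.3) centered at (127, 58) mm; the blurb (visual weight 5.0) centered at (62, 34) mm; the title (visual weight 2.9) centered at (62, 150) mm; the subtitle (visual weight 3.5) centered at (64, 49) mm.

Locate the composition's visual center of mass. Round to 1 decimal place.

Weights sum to 6.6 + 0.8 + 1.3 + 5.0 + 2.9 + 3.5 = 20.1.
Σw·x = 6.6·104 + 0.8·56 + 1.3·127 + 5.0·62 + 2.9·62 + 3.5·64 = 1610.1, so x̄ = 1610.1/20.1 ≈ 80.10.
Σw·y = 6.6·164 + 0.8·128 + 1.3·58 + 5.0·34 + 2.9·150 + 3.5·49 = 2036.7, so ȳ = 2036.7/20.1 ≈ 101.33.

(80.1, 101.3)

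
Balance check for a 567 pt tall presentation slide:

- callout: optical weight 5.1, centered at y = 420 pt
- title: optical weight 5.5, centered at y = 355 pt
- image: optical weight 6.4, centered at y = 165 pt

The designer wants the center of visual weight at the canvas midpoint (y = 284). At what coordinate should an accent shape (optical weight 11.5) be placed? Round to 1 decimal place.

New total weight: (5.1 + 5.5 + 6.4) + 11.5 = 28.5.
y: need Σw·y = 28.5·284 = 8094.0. Existing = 5.1·420 + 5.5·355 + 6.4·165 = 5150.5. Remainder 2943.5 / 11.5 ≈ 255.96.

y ≈ 256.0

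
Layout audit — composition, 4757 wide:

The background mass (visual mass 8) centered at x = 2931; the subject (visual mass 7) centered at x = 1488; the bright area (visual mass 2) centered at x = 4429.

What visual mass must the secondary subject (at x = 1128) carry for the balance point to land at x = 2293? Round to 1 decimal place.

w ≈ 3.2

Fixed elements: Σw = 8 + 7 + 2 = 17, Σw·x = 8·2931 + 7·1488 + 2·4429 = 42722.
Balance at x = 2293 requires (42722 + w·1128) / (17 + w) = 2293.
Rearranging, w·(1128 − 2293) = 2293·17 − 42722 = -3741, so w ≈ -3741/-1165 = 3.21.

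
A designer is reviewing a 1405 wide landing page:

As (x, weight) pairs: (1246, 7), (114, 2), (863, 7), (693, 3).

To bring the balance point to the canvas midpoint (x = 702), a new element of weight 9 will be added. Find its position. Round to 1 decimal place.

x ≈ 287.3

New total weight: (7 + 2 + 7 + 3) + 9 = 28.
x: need Σw·x = 28·702 = 19656. Existing = 7·1246 + 2·114 + 7·863 + 3·693 = 17070. Remainder 2586 / 9 ≈ 287.33.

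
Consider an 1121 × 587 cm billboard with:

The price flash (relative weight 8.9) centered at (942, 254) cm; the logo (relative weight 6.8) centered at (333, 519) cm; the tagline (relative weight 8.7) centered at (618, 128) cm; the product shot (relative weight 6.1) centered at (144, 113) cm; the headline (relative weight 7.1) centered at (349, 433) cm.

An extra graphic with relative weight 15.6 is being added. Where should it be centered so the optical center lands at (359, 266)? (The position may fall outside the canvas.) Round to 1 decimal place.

(-18.1, 223.3)

With the extra graphic, Σw becomes 8.9 + 6.8 + 8.7 + 6.1 + 7.1 + 15.6 = 53.2.
Along x: (19381.1 + 15.6·x) / 53.2 = 359 (existing moment 8.9·942 + 6.8·333 + 8.7·618 + 6.1·144 + 7.1·349 = 19381.1) ⇒ x = (19098.8 − 19381.1) / 15.6 ≈ -18.10.
Along y: (10667.0 + 15.6·y) / 53.2 = 266 (existing moment 8.9·254 + 6.8·519 + 8.7·128 + 6.1·113 + 7.1·433 = 10667.0) ⇒ y = (14151.2 − 10667.0) / 15.6 ≈ 223.35.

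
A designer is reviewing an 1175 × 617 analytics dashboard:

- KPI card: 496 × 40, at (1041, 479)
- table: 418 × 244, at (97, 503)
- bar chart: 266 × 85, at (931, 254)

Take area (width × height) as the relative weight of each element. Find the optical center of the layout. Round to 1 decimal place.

Areas: KPI card 496·40 = 19840, table 418·244 = 101992, bar chart 266·85 = 22610. Total weight = 144442.
Σw·x = 19840·1041 + 101992·97 + 22610·931 = 51596574, so x̄ = 51596574/144442 ≈ 357.21.
Σw·y = 19840·479 + 101992·503 + 22610·254 = 66548276, so ȳ = 66548276/144442 ≈ 460.73.

(357.2, 460.7)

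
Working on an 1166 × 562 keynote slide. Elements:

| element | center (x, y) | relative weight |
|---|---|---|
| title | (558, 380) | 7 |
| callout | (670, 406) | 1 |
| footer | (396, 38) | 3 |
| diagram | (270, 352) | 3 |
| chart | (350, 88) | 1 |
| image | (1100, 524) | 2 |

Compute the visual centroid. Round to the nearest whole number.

(537, 316)

Weights sum to 7 + 1 + 3 + 3 + 1 + 2 = 17.
x-moment: 7·558 + 1·670 + 3·396 + 3·270 + 1·350 + 2·1100 = 9124; centroid 9124/17 ≈ 536.71.
y-moment: 7·380 + 1·406 + 3·38 + 3·352 + 1·88 + 2·524 = 5372; centroid 5372/17 ≈ 316.00.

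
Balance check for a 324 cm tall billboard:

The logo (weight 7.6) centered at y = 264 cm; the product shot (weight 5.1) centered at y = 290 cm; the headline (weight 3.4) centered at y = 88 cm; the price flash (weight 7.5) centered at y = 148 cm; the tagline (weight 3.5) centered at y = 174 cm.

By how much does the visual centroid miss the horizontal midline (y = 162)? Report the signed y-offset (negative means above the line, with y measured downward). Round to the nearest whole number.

Weights sum to 7.6 + 5.1 + 3.4 + 7.5 + 3.5 = 27.1.
y: (7.6·264 + 5.1·290 + 3.4·88 + 7.5·148 + 3.5·174) / 27.1 = 5503.6 / 27.1 ≈ 203.08
Offset from y = 162: 203.08 − 162 ≈ 41.08.

≈ 41 cm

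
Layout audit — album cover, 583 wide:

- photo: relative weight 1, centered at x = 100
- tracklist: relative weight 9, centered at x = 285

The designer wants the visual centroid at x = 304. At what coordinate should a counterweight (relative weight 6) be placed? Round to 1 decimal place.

With the counterweight, Σw becomes 1 + 9 + 6 = 16.
Along x: (2665 + 6·x) / 16 = 304 (existing moment 1·100 + 9·285 = 2665) ⇒ x = (4864 − 2665) / 6 ≈ 366.50.

x ≈ 366.5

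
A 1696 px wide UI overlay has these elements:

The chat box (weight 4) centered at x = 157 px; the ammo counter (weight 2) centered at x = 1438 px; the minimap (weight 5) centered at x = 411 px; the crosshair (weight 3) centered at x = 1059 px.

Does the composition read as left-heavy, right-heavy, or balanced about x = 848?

Weights sum to 4 + 2 + 5 + 3 = 14.
Σw·x = 4·157 + 2·1438 + 5·411 + 3·1059 = 8736, so x̄ = 8736/14 ≈ 624.00.
624.0 lies left of the midline 848, so the layout is left-heavy.

left-heavy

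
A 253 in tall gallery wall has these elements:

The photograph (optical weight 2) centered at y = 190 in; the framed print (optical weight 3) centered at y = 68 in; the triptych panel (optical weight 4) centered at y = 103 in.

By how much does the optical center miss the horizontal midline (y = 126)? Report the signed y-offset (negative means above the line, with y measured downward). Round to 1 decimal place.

≈ -15.3 in

Σw = 2 + 3 + 4 = 9.
y-moment: 2·190 + 3·68 + 4·103 = 996; centroid 996/9 ≈ 110.67.
Offset from y = 126: 110.67 − 126 ≈ -15.33.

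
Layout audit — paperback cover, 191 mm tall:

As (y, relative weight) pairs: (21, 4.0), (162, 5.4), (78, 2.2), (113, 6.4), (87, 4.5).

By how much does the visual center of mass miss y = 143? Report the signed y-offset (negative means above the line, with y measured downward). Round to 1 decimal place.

Total weight = 4.0 + 5.4 + 2.2 + 6.4 + 4.5 = 22.5.
Σw·y = 4.0·21 + 5.4·162 + 2.2·78 + 6.4·113 + 4.5·87 = 2245.1, so ȳ = 2245.1/22.5 ≈ 99.78.
Offset from y = 143: 99.78 − 143 ≈ -43.22.

≈ -43.2 mm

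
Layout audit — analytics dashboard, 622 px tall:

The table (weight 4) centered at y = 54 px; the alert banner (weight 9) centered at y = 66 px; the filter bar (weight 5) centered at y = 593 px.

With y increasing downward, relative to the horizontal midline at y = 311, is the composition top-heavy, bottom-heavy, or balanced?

top-heavy

Weights sum to 4 + 9 + 5 = 18.
Σw·y = 4·54 + 9·66 + 5·593 = 3775, so ȳ = 3775/18 ≈ 209.72.
209.7 vs midline 311 → top-heavy.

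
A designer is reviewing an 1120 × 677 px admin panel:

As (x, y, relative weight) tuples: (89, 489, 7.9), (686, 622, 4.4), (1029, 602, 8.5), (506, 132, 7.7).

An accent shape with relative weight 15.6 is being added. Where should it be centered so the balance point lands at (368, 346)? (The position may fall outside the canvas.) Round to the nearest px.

With the accent shape, Σw becomes 7.9 + 4.4 + 8.5 + 7.7 + 15.6 = 44.1.
x: need Σw·x = 44.1·368 = 16228.8. Existing = 7.9·89 + 4.4·686 + 8.5·1029 + 7.7·506 = 16364.2. Remainder -135.4 / 15.6 ≈ -8.68.
y: need Σw·y = 44.1·346 = 15258.6. Existing = 7.9·489 + 4.4·622 + 8.5·602 + 7.7·132 = 12733.3. Remainder 2525.3 / 15.6 ≈ 161.88.

(-9, 162)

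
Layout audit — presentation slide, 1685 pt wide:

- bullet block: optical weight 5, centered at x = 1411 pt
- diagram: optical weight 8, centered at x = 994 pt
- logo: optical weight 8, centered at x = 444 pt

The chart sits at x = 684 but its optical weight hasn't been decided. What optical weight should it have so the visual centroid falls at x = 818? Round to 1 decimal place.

Fixed elements: Σw = 5 + 8 + 8 = 21, Σw·x = 5·1411 + 8·994 + 8·444 = 18559.
For the centroid to hit 818: (18559 + w·684) / (21 + w) = 818.
Rearranging, w·(684 − 818) = 818·21 − 18559 = -1381, so w ≈ -1381/-134 = 10.31.

w ≈ 10.3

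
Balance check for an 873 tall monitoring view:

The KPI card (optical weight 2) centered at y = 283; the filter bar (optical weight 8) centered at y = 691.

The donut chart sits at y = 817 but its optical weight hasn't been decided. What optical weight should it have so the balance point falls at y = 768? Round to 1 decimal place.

w ≈ 32.4

Known weights sum to 2 + 8 = 10; their moment is 2·283 + 8·691 = 6094.
Set Σw·y/Σw = 768: (6094 + 817w) = 768·(10 + w).
Rearranging, w·(817 − 768) = 768·10 − 6094 = 1586, so w ≈ 1586/49 = 32.37.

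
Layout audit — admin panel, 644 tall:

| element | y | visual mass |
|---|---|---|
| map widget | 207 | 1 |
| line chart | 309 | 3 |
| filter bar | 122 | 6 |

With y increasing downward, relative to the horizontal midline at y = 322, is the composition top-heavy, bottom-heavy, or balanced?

top-heavy

Σw = 1 + 3 + 6 = 10.
Σw·y = 1·207 + 3·309 + 6·122 = 1866, so ȳ = 1866/10 ≈ 186.60.
186.6 vs midline 322 → top-heavy.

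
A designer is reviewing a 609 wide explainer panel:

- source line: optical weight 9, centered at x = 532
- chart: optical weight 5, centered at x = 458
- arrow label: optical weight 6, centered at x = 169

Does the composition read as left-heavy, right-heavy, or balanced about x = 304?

Total weight = 9 + 5 + 6 = 20.
x-moment: 9·532 + 5·458 + 6·169 = 8092; centroid 8092/20 ≈ 404.60.
Since 404.6 is right of 304, the composition reads right-heavy.

right-heavy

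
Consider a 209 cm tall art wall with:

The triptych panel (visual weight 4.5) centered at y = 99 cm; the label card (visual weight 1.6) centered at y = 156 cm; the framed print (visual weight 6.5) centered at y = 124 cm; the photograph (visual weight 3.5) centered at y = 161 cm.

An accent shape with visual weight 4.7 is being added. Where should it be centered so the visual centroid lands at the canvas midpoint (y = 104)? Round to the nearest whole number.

y ≈ 21

After adding the accent shape, total weight = 4.5 + 1.6 + 6.5 + 3.5 + 4.7 = 20.8.
Along y: (2064.6 + 4.7·y) / 20.8 = 104 (existing moment 4.5·99 + 1.6·156 + 6.5·124 + 3.5·161 = 2064.6) ⇒ y = (2163.2 − 2064.6) / 4.7 ≈ 20.98.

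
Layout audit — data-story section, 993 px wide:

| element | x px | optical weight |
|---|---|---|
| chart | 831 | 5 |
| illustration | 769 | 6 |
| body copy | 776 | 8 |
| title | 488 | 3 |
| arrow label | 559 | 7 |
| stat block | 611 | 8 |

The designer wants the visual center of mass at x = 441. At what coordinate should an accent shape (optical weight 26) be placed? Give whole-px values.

New total weight: (5 + 6 + 8 + 3 + 7 + 8) + 26 = 63.
x: target moment 63×441 = 27783; current 5·831 + 6·769 + 8·776 + 3·488 + 7·559 + 8·611 = 25242; the accent shape supplies 2541, so x = 2541/26 ≈ 97.73.

x ≈ 98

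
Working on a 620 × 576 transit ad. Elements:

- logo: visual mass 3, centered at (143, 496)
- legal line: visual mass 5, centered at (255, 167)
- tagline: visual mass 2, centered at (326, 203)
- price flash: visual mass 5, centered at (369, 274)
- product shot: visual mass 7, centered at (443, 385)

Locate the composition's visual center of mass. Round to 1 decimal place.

(331.9, 308.8)

Total weight = 3 + 5 + 2 + 5 + 7 = 22.
x-moment: 3·143 + 5·255 + 2·326 + 5·369 + 7·443 = 7302; centroid 7302/22 ≈ 331.91.
y-moment: 3·496 + 5·167 + 2·203 + 5·274 + 7·385 = 6794; centroid 6794/22 ≈ 308.82.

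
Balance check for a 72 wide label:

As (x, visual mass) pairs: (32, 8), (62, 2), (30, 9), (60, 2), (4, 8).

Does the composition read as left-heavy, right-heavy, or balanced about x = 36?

left-heavy

Total weight = 8 + 2 + 9 + 2 + 8 = 29.
Σw·x = 8·32 + 2·62 + 9·30 + 2·60 + 8·4 = 802, so x̄ = 802/29 ≈ 27.66.
Since 27.7 is left of 36, the composition reads left-heavy.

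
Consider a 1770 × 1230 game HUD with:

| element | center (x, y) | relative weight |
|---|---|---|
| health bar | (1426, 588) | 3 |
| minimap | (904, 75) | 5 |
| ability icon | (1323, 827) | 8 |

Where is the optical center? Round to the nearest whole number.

(1211, 547)

Total weight = 3 + 5 + 8 = 16.
x: (3·1426 + 5·904 + 8·1323) / 16 = 19382 / 16 ≈ 1211.38
y: (3·588 + 5·75 + 8·827) / 16 = 8755 / 16 ≈ 547.19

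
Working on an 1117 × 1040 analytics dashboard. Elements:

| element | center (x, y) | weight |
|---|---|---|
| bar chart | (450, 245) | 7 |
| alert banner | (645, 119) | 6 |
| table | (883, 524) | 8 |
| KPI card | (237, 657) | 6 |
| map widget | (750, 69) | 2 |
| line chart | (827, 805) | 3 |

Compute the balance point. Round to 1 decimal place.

(609.0, 409.9)

Total weight = 7 + 6 + 8 + 6 + 2 + 3 = 32.
x-moment: 7·450 + 6·645 + 8·883 + 6·237 + 2·750 + 3·827 = 19487; centroid 19487/32 ≈ 608.97.
y-moment: 7·245 + 6·119 + 8·524 + 6·657 + 2·69 + 3·805 = 13116; centroid 13116/32 ≈ 409.88.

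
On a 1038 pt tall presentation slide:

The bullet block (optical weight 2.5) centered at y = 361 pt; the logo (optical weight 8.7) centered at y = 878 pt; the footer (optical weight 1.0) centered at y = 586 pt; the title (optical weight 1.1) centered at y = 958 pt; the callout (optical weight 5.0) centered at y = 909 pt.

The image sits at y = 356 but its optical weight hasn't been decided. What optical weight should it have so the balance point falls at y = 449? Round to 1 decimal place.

w ≈ 70.0

Existing Σw = 18.3 (2.5 + 8.7 + 1.0 + 1.1 + 5.0); existing moment 2.5·361 + 8.7·878 + 1.0·586 + 1.1·958 + 5.0·909 = 14725.9.
Set Σw·y/Σw = 449: (14725.9 + 356w) = 449·(18.3 + w).
So w = (449·18.3 − 14725.9)/(356 − 449) = -6509.2/-93 ≈ 69.99.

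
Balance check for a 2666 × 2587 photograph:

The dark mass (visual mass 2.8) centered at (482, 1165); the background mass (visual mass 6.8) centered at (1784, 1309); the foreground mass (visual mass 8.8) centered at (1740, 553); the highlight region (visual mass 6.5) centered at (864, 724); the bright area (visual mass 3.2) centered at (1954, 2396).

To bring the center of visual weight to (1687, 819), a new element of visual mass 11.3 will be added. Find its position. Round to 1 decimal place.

New total weight: (2.8 + 6.8 + 8.8 + 6.5 + 3.2) + 11.3 = 39.4.
x: need Σw·x = 39.4·1687 = 66467.8. Existing = 2.8·482 + 6.8·1784 + 8.8·1740 + 6.5·864 + 3.2·1954 = 40661.6. Remainder 25806.2 / 11.3 ≈ 2283.73.
y: need Σw·y = 39.4·819 = 32268.6. Existing = 2.8·1165 + 6.8·1309 + 8.8·553 + 6.5·724 + 3.2·2396 = 29402.8. Remainder 2865.8 / 11.3 ≈ 253.61.

(2283.7, 253.6)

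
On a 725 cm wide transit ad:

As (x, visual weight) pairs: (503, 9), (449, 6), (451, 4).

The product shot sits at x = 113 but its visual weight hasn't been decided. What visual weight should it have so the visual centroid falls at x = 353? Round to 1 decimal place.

Known weights sum to 9 + 6 + 4 = 19; their moment is 9·503 + 6·449 + 4·451 = 9025.
Balance at x = 353 requires (9025 + w·113) / (19 + w) = 353.
So w = (353·19 − 9025)/(113 − 353) = -2318/-240 ≈ 9.66.

w ≈ 9.7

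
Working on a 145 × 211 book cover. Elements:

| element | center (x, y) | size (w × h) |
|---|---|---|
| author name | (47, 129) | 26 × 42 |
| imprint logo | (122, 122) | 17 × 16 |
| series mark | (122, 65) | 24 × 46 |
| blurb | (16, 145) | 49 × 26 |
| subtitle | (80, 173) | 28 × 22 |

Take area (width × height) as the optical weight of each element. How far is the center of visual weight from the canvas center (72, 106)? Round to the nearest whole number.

Areas → weights: author name 26·42 = 1092, imprint logo 17·16 = 272, series mark 24·46 = 1104, blurb 49·26 = 1274, subtitle 28·22 = 616; Σw = 4358.
x-moment: 1092·47 + 272·122 + 1104·122 + 1274·16 + 616·80 = 288860; centroid 288860/4358 ≈ 66.28.
y-moment: 1092·129 + 272·122 + 1104·65 + 1274·145 + 616·173 = 537110; centroid 537110/4358 ≈ 123.25.
Offset from (72, 106): Δx ≈ -5.72, Δy ≈ 17.25; distance = √(Δx² + Δy²) ≈ 18.17.

≈ 18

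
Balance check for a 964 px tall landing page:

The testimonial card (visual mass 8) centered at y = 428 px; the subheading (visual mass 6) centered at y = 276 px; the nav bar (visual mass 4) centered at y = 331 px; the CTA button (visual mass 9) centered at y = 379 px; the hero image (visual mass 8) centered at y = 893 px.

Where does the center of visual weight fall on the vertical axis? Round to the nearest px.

y ≈ 485

Total weight = 8 + 6 + 4 + 9 + 8 = 35.
y: (8·428 + 6·276 + 4·331 + 9·379 + 8·893) / 35 = 16959 / 35 ≈ 484.54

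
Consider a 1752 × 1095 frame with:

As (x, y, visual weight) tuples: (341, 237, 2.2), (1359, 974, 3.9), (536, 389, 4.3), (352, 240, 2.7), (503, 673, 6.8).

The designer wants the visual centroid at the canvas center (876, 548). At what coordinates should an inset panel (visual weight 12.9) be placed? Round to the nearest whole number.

(1241, 524)

New total weight: (2.2 + 3.9 + 4.3 + 2.7 + 6.8) + 12.9 = 32.8.
x: need Σw·x = 32.8·876 = 28732.8. Existing = 2.2·341 + 3.9·1359 + 4.3·536 + 2.7·352 + 6.8·503 = 12725.9. Remainder 16006.9 / 12.9 ≈ 1240.84.
y: need Σw·y = 32.8·548 = 17974.4. Existing = 2.2·237 + 3.9·974 + 4.3·389 + 2.7·240 + 6.8·673 = 11217.1. Remainder 6757.3 / 12.9 ≈ 523.82.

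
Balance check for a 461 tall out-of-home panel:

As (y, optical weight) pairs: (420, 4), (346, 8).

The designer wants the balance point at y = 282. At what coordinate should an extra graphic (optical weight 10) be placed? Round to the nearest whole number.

y ≈ 176

With the extra graphic, Σw becomes 4 + 8 + 10 = 22.
y: target moment 22×282 = 6204; current 4·420 + 8·346 = 4448; the extra graphic supplies 1756, so y = 1756/10 ≈ 175.60.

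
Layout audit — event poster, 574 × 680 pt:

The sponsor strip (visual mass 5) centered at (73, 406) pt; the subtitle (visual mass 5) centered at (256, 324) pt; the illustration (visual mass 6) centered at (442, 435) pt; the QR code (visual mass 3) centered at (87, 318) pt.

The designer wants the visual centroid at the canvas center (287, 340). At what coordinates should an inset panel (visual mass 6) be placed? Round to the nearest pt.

With the inset panel, Σw becomes 5 + 5 + 6 + 3 + 6 = 25.
Along x: (4558 + 6·x) / 25 = 287 (existing moment 5·73 + 5·256 + 6·442 + 3·87 = 4558) ⇒ x = (7175 − 4558) / 6 ≈ 436.17.
Along y: (7214 + 6·y) / 25 = 340 (existing moment 5·406 + 5·324 + 6·435 + 3·318 = 7214) ⇒ y = (8500 − 7214) / 6 ≈ 214.33.

(436, 214)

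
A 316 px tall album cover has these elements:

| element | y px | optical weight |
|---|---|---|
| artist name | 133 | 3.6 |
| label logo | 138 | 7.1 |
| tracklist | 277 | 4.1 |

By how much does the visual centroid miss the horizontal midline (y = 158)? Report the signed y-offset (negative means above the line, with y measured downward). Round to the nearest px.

Weights sum to 3.6 + 7.1 + 4.1 = 14.8.
y: (3.6·133 + 7.1·138 + 4.1·277) / 14.8 = 2594.3 / 14.8 ≈ 175.29
Difference: 175.29 − 158 ≈ 17.29.

≈ 17 px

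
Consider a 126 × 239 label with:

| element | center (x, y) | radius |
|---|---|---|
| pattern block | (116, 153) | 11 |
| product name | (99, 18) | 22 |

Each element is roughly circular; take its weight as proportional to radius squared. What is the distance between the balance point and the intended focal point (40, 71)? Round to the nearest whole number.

≈ 68

r² weights: pattern block 11² = 121, product name 22² = 484. Total = 605.
x: (121·116 + 484·99) / 605 = 61952 / 605 ≈ 102.40
y: (121·153 + 484·18) / 605 = 27225 / 605 ≈ 45.00
Offset from (40, 71): Δx ≈ 62.40, Δy ≈ -26.00; distance = √(Δx² + Δy²) ≈ 67.60.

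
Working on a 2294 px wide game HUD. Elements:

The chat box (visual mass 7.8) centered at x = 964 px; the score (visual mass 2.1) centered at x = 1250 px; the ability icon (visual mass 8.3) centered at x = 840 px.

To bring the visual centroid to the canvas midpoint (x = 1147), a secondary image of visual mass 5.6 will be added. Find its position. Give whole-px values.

x ≈ 1818

With the secondary image, Σw becomes 7.8 + 2.1 + 8.3 + 5.6 = 23.8.
x: target moment 23.8×1147 = 27298.6; current 7.8·964 + 2.1·1250 + 8.3·840 = 17116.2; the secondary image supplies 10182.4, so x = 10182.4/5.6 ≈ 1818.29.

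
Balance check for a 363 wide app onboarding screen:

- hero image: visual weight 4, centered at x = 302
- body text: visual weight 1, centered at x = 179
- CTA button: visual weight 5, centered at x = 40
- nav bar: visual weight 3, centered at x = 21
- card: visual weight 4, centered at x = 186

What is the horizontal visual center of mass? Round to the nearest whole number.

x ≈ 141

Weights sum to 4 + 1 + 5 + 3 + 4 = 17.
x: (4·302 + 1·179 + 5·40 + 3·21 + 4·186) / 17 = 2394 / 17 ≈ 140.82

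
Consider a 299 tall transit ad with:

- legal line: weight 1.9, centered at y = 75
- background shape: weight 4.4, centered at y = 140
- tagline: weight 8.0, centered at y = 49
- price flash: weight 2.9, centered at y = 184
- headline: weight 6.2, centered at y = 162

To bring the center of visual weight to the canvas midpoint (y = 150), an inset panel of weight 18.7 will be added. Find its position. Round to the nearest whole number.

With the inset panel, Σw becomes 1.9 + 4.4 + 8.0 + 2.9 + 6.2 + 18.7 = 42.1.
Along y: (2688.5 + 18.7·y) / 42.1 = 150 (existing moment 1.9·75 + 4.4·140 + 8.0·49 + 2.9·184 + 6.2·162 = 2688.5) ⇒ y = (6315.0 − 2688.5) / 18.7 ≈ 193.93.

y ≈ 194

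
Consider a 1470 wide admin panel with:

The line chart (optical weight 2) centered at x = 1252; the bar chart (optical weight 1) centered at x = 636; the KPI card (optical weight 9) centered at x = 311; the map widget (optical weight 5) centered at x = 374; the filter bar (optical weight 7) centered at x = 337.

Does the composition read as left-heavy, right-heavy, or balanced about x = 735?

left-heavy

Σw = 2 + 1 + 9 + 5 + 7 = 24.
x: (2·1252 + 1·636 + 9·311 + 5·374 + 7·337) / 24 = 10168 / 24 ≈ 423.67
423.7 lies left of the midline 735, so the layout is left-heavy.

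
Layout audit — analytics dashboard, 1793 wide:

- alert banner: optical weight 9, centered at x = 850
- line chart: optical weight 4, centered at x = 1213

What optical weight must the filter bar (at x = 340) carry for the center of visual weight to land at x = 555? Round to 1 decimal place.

w ≈ 24.6

Fixed elements: Σw = 9 + 4 = 13, Σw·x = 9·850 + 4·1213 = 12502.
Set Σw·x/Σw = 555: (12502 + 340w) = 555·(13 + w).
So w = (555·13 − 12502)/(340 − 555) = -5287/-215 ≈ 24.59.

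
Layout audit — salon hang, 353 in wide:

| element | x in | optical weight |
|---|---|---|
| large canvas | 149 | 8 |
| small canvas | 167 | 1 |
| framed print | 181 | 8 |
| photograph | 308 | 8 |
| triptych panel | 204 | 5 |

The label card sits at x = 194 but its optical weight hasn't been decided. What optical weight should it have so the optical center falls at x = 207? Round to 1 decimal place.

Existing Σw = 30 (8 + 1 + 8 + 8 + 5); existing moment 8·149 + 1·167 + 8·181 + 8·308 + 5·204 = 6291.
Balance at x = 207 requires (6291 + w·194) / (30 + w) = 207.
Rearranging, w·(194 − 207) = 207·30 − 6291 = -81, so w ≈ -81/-13 = 6.23.

w ≈ 6.2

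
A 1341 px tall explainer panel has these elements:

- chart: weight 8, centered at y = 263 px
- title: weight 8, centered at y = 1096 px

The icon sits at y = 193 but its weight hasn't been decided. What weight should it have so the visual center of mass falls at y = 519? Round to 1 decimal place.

w ≈ 7.9

Known weights sum to 8 + 8 = 16; their moment is 8·263 + 8·1096 = 10872.
Balance at y = 519 requires (10872 + w·193) / (16 + w) = 519.
Rearranging, w·(193 − 519) = 519·16 − 10872 = -2568, so w ≈ -2568/-326 = 7.88.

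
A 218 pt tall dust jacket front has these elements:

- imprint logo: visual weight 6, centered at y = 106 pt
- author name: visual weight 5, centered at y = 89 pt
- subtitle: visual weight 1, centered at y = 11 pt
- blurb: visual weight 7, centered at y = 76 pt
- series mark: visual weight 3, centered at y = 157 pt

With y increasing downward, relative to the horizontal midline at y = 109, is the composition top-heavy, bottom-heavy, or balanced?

top-heavy

Total weight = 6 + 5 + 1 + 7 + 3 = 22.
y: (6·106 + 5·89 + 1·11 + 7·76 + 3·157) / 22 = 2095 / 22 ≈ 95.23
95.2 vs midline 109 → top-heavy.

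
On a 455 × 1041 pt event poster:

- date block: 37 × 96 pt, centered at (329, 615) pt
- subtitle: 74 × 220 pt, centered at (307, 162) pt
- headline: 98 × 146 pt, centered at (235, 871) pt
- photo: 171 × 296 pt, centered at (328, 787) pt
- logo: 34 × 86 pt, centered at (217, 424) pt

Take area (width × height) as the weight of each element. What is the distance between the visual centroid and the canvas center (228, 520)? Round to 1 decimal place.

≈ 164.8 pt

Areas → weights: date block 37·96 = 3552, subtitle 74·220 = 16280, headline 98·146 = 14308, photo 171·296 = 50616, logo 34·86 = 2924; Σw = 87680.
x-moment: 3552·329 + 16280·307 + 14308·235 + 50616·328 + 2924·217 = 26765504; centroid 26765504/87680 ≈ 305.26.
y-moment: 3552·615 + 16280·162 + 14308·871 + 50616·787 + 2924·424 = 58358676; centroid 58358676/87680 ≈ 665.59.
Relative to (228, 520): Δ = (77.26, 145.59); |Δ| = √(77.26² + 145.59²) ≈ 164.82.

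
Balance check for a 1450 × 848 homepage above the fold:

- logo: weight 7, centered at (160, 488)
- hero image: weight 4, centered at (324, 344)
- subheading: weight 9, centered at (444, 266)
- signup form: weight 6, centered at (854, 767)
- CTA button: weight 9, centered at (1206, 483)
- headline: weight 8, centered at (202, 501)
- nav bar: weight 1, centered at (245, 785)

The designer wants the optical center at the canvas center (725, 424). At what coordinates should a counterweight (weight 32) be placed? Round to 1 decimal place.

With the counterweight, Σw becomes 7 + 4 + 9 + 6 + 9 + 8 + 1 + 32 = 76.
x: target moment 76×725 = 55100; current 7·160 + 4·324 + 9·444 + 6·854 + 9·1206 + 8·202 + 1·245 = 24251; the counterweight supplies 30849, so x = 30849/32 ≈ 964.03.
y: target moment 76×424 = 32224; current 7·488 + 4·344 + 9·266 + 6·767 + 9·483 + 8·501 + 1·785 = 20928; the counterweight supplies 11296, so y = 11296/32 ≈ 353.00.

(964.0, 353.0)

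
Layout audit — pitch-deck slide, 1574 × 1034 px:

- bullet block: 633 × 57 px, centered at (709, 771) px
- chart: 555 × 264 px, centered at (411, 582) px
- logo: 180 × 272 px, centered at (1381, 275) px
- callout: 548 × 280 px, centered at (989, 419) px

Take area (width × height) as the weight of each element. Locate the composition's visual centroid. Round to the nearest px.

Areas: bullet block 633·57 = 36081, chart 555·264 = 146520, logo 180·272 = 48960, callout 548·280 = 153440. Total weight = 385001.
Σw·x = 36081·709 + 146520·411 + 48960·1381 + 153440·989 = 305167069, so x̄ = 305167069/385001 ≈ 792.64.
Σw·y = 36081·771 + 146520·582 + 48960·275 + 153440·419 = 190848451, so ȳ = 190848451/385001 ≈ 495.71.

(793, 496)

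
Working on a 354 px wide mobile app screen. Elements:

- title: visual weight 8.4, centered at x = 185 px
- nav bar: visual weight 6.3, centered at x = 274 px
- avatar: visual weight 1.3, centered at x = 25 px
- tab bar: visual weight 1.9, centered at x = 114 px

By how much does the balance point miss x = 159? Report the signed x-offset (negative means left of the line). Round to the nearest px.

≈ 38 px

Total weight = 8.4 + 6.3 + 1.3 + 1.9 = 17.9.
x: (8.4·185 + 6.3·274 + 1.3·25 + 1.9·114) / 17.9 = 3529.3 / 17.9 ≈ 197.17
Against x = 159, that's 197.17 − 159 = 38.17.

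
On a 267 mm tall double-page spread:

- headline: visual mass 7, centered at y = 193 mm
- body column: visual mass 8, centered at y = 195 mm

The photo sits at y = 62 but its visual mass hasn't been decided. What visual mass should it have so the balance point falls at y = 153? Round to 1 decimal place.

w ≈ 6.8

Existing Σw = 15 (7 + 8); existing moment 7·193 + 8·195 = 2911.
For the centroid to hit 153: (2911 + w·62) / (15 + w) = 153.
So w = (153·15 − 2911)/(62 − 153) = -616/-91 ≈ 6.77.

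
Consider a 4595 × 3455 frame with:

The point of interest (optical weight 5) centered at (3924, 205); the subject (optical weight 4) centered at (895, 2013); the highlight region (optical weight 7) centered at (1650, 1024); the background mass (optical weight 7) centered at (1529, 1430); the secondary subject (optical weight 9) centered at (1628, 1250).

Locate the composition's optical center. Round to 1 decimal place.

Total weight = 5 + 4 + 7 + 7 + 9 = 32.
x-moment: 5·3924 + 4·895 + 7·1650 + 7·1529 + 9·1628 = 60105; centroid 60105/32 ≈ 1878.28.
y-moment: 5·205 + 4·2013 + 7·1024 + 7·1430 + 9·1250 = 37505; centroid 37505/32 ≈ 1172.03.

(1878.3, 1172.0)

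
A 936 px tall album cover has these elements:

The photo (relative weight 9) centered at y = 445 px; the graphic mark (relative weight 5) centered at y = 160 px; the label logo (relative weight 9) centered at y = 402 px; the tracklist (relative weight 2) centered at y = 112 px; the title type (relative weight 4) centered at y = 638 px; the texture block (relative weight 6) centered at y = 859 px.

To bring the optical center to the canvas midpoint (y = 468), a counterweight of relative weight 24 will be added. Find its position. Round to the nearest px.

With the counterweight, Σw becomes 9 + 5 + 9 + 2 + 4 + 6 + 24 = 59.
Along y: (16353 + 24·y) / 59 = 468 (existing moment 9·445 + 5·160 + 9·402 + 2·112 + 4·638 + 6·859 = 16353) ⇒ y = (27612 − 16353) / 24 ≈ 469.12.

y ≈ 469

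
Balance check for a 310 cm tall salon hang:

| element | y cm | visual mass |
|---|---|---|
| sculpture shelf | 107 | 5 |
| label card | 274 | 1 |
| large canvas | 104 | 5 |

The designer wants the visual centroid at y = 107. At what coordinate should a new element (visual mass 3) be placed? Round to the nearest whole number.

y ≈ 56

New total weight: (5 + 1 + 5) + 3 = 14.
y: target moment 14×107 = 1498; current 5·107 + 1·274 + 5·104 = 1329; the new element supplies 169, so y = 169/3 ≈ 56.33.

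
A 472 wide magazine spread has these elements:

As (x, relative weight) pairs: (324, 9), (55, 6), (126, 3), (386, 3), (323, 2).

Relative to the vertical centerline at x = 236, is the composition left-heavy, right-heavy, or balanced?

Total weight = 9 + 6 + 3 + 3 + 2 = 23.
Σw·x = 9·324 + 6·55 + 3·126 + 3·386 + 2·323 = 5428, so x̄ = 5428/23 ≈ 236.00.
The centroid 236.00 matches the midline at 236, so the layout is balanced.

balanced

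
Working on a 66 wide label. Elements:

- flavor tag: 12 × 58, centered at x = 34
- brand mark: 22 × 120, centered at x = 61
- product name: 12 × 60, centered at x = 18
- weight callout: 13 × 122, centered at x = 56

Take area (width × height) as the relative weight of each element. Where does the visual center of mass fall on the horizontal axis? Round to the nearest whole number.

Taking area as weight: flavor tag 12·58 = 696, brand mark 22·120 = 2640, product name 12·60 = 720, weight callout 13·122 = 1586. Sum 5642.
x: (696·34 + 2640·61 + 720·18 + 1586·56) / 5642 = 286480 / 5642 ≈ 50.78

x ≈ 51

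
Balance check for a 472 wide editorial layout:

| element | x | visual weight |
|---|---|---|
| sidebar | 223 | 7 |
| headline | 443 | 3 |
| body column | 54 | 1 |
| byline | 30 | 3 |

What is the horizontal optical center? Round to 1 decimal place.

Weights sum to 7 + 3 + 1 + 3 = 14.
Σw·x = 7·223 + 3·443 + 1·54 + 3·30 = 3034, so x̄ = 3034/14 ≈ 216.71.

x ≈ 216.7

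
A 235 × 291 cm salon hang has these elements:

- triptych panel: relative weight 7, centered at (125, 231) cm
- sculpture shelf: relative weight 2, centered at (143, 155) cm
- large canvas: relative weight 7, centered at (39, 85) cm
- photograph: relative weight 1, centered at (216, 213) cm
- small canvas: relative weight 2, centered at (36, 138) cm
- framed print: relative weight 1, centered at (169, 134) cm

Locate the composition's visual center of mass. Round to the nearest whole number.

Σw = 7 + 2 + 7 + 1 + 2 + 1 = 20.
x: (7·125 + 2·143 + 7·39 + 1·216 + 2·36 + 1·169) / 20 = 1891 / 20 ≈ 94.55
y: (7·231 + 2·155 + 7·85 + 1·213 + 2·138 + 1·134) / 20 = 3145 / 20 ≈ 157.25

(95, 157)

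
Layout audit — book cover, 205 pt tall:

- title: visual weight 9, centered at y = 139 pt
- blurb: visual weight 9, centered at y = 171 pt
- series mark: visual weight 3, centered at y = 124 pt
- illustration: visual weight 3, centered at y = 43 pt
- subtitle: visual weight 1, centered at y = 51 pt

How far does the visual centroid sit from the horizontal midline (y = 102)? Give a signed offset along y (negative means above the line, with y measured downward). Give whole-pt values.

Σw = 9 + 9 + 3 + 3 + 1 = 25.
Σw·y = 9·139 + 9·171 + 3·124 + 3·43 + 1·51 = 3342, so ȳ = 3342/25 ≈ 133.68.
Against y = 102, that's 133.68 − 102 = 31.68.

≈ 32 pt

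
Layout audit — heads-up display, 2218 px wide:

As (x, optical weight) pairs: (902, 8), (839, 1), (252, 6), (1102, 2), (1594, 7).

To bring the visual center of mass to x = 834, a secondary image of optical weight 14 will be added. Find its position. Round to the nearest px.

New total weight: (8 + 1 + 6 + 2 + 7) + 14 = 38.
x: need Σw·x = 38·834 = 31692. Existing = 8·902 + 1·839 + 6·252 + 2·1102 + 7·1594 = 22929. Remainder 8763 / 14 ≈ 625.93.

x ≈ 626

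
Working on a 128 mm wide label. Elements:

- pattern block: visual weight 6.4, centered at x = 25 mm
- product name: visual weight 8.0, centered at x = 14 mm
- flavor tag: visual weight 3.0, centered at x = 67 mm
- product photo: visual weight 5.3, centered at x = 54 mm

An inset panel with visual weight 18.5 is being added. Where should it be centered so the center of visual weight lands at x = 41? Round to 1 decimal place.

After adding the inset panel, total weight = 6.4 + 8.0 + 3.0 + 5.3 + 18.5 = 41.2.
x: need Σw·x = 41.2·41 = 1689.2. Existing = 6.4·25 + 8.0·14 + 3.0·67 + 5.3·54 = 759.2. Remainder 930.0 / 18.5 ≈ 50.27.

x ≈ 50.3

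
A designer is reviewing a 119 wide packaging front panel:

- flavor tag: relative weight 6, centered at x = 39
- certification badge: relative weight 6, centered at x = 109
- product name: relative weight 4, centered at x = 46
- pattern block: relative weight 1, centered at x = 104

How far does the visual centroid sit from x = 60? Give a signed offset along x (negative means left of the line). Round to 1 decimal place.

≈ 9.2

Total weight = 6 + 6 + 4 + 1 = 17.
x-moment: 6·39 + 6·109 + 4·46 + 1·104 = 1176; centroid 1176/17 ≈ 69.18.
Difference: 69.18 − 60 ≈ 9.18.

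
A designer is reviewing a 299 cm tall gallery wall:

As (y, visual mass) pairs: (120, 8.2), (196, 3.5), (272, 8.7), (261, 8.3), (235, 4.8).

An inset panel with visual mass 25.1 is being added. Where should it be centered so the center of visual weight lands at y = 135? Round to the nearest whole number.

y ≈ 23

After adding the inset panel, total weight = 8.2 + 3.5 + 8.7 + 8.3 + 4.8 + 25.1 = 58.6.
y: target moment 58.6×135 = 7911.0; current 8.2·120 + 3.5·196 + 8.7·272 + 8.3·261 + 4.8·235 = 7330.7; the inset panel supplies 580.3, so y = 580.3/25.1 ≈ 23.12.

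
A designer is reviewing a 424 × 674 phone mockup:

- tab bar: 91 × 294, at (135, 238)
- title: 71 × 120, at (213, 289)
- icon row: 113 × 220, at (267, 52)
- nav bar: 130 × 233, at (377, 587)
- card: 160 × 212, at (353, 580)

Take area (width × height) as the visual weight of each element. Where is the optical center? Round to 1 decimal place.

Areas → weights: tab bar 91·294 = 26754, title 71·120 = 8520, icon row 113·220 = 24860, nav bar 130·233 = 30290, card 160·212 = 33920; Σw = 124344.
Σw·x = 26754·135 + 8520·213 + 24860·267 + 30290·377 + 33920·353 = 35457260, so x̄ = 35457260/124344 ≈ 285.15.
Σw·y = 26754·238 + 8520·289 + 24860·52 + 30290·587 + 33920·580 = 47576282, so ȳ = 47576282/124344 ≈ 382.62.

(285.2, 382.6)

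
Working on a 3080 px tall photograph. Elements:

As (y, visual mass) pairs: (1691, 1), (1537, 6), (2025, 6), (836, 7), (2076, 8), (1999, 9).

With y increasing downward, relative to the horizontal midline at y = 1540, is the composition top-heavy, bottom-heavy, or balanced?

bottom-heavy

Weights sum to 1 + 6 + 6 + 7 + 8 + 9 = 37.
y: (1·1691 + 6·1537 + 6·2025 + 7·836 + 8·2076 + 9·1999) / 37 = 63514 / 37 ≈ 1716.59
1716.6 lies below (larger y than) the midline 1540, so the layout is bottom-heavy.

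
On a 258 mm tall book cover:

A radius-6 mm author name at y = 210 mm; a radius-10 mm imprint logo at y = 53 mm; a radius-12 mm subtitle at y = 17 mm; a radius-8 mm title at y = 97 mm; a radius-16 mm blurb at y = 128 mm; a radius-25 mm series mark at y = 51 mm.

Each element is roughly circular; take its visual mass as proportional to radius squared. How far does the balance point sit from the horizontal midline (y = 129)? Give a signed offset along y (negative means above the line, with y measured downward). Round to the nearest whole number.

≈ -59 mm

Weights ∝ r²: author name 6² = 36, imprint logo 10² = 100, subtitle 12² = 144, title 8² = 64, blurb 16² = 256, series mark 25² = 625; Σw = 1225.
Σw·y = 36·210 + 100·53 + 144·17 + 64·97 + 256·128 + 625·51 = 86159, so ȳ = 86159/1225 ≈ 70.33.
Against y = 129, that's 70.33 − 129 = -58.67.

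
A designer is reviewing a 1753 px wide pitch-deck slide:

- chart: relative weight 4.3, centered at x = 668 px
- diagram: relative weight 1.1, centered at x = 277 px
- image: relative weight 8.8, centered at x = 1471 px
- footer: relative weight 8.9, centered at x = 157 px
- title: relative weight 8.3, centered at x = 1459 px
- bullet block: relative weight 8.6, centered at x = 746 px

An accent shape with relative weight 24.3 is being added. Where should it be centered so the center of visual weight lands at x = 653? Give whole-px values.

x ≈ 245

After adding the accent shape, total weight = 4.3 + 1.1 + 8.8 + 8.9 + 8.3 + 8.6 + 24.3 = 64.3.
x: need Σw·x = 64.3·653 = 41987.9. Existing = 4.3·668 + 1.1·277 + 8.8·1471 + 8.9·157 + 8.3·1459 + 8.6·746 = 36044.5. Remainder 5943.4 / 24.3 ≈ 244.58.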